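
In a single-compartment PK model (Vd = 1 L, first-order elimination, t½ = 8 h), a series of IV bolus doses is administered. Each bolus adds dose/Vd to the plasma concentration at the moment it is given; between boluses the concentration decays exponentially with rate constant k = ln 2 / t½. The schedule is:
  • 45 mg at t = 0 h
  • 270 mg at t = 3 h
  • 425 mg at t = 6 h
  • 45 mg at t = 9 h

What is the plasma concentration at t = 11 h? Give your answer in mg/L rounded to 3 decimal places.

k = ln 2 / 8 = 0.08664 per h
Dose 1 (45 mg at t=0 h): 45·exp(−0.08664·11) = 17.350 mg/L
Dose 2 (270 mg at t=3 h): 270·exp(−0.08664·8) = 135.000 mg/L
Dose 3 (425 mg at t=6 h): 425·exp(−0.08664·5) = 275.578 mg/L
Dose 4 (45 mg at t=9 h): 45·exp(−0.08664·2) = 37.840 mg/L
C(11) = 17.350 + 135.000 + 275.578 + 37.840 = 465.769 mg/L

465.769 mg/L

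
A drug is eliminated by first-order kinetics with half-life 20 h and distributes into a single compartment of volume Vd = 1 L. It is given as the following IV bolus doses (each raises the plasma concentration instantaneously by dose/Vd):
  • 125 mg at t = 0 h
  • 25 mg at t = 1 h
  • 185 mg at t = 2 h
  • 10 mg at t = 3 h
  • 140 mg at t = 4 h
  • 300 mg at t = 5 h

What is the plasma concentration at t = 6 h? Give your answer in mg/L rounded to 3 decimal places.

k = ln 2 / 20 = 0.03466 per h
Dose 1 (125 mg at t=0 h): 125·exp(−0.03466·6) = 101.532 mg/L
Dose 2 (25 mg at t=1 h): 25·exp(−0.03466·5) = 21.022 mg/L
Dose 3 (185 mg at t=2 h): 185·exp(−0.03466·4) = 161.052 mg/L
Dose 4 (10 mg at t=3 h): 10·exp(−0.03466·3) = 9.013 mg/L
Dose 5 (140 mg at t=4 h): 140·exp(−0.03466·2) = 130.625 mg/L
Dose 6 (300 mg at t=5 h): 300·exp(−0.03466·1) = 289.781 mg/L
C(6) = 101.532 + 21.022 + 161.052 + 9.013 + 130.625 + 289.781 = 713.024 mg/L

713.024 mg/L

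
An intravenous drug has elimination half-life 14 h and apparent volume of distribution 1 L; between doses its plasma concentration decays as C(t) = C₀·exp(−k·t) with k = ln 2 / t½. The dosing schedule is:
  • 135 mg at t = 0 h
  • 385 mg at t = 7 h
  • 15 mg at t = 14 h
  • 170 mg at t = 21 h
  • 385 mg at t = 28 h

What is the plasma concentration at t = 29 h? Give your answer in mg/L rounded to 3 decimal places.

649.604 mg/L

k = ln 2 / 14 = 0.04951 per h
Dose 1 (135 mg at t=0 h): 135·exp(−0.04951·29) = 32.120 mg/L
Dose 2 (385 mg at t=7 h): 385·exp(−0.04951·22) = 129.543 mg/L
Dose 3 (15 mg at t=14 h): 15·exp(−0.04951·15) = 7.138 mg/L
Dose 4 (170 mg at t=21 h): 170·exp(−0.04951·8) = 114.402 mg/L
Dose 5 (385 mg at t=28 h): 385·exp(−0.04951·1) = 366.403 mg/L
C(29) = 32.120 + 129.543 + 7.138 + 114.402 + 366.403 = 649.604 mg/L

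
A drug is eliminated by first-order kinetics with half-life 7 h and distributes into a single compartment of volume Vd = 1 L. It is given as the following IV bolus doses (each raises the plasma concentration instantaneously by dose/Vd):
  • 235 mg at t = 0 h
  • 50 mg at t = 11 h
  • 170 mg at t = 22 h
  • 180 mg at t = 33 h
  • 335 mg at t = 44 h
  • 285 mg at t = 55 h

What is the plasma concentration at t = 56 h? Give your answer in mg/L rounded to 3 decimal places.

k = ln 2 / 7 = 0.09902 per h
Dose 1 (235 mg at t=0 h): 235·exp(−0.09902·56) = 0.918 mg/L
Dose 2 (50 mg at t=11 h): 50·exp(−0.09902·45) = 0.580 mg/L
Dose 3 (170 mg at t=22 h): 170·exp(−0.09902·34) = 5.865 mg/L
Dose 4 (180 mg at t=33 h): 180·exp(−0.09902·23) = 18.458 mg/L
Dose 5 (335 mg at t=44 h): 335·exp(−0.09902·12) = 102.092 mg/L
Dose 6 (285 mg at t=55 h): 285·exp(−0.09902·1) = 258.131 mg/L
C(56) = 0.918 + 0.580 + 5.865 + 18.458 + 102.092 + 258.131 = 386.045 mg/L

386.045 mg/L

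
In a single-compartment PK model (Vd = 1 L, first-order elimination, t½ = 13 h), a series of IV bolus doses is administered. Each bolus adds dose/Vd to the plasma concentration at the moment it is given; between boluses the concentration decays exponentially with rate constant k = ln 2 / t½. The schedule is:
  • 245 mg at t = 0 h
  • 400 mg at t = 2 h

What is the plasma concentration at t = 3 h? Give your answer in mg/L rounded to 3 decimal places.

588.015 mg/L

k = ln 2 / 13 = 0.05332 per h
Dose 1 (245 mg at t=0 h): 245·exp(−0.05332·3) = 208.784 mg/L
Dose 2 (400 mg at t=2 h): 400·exp(−0.05332·1) = 379.231 mg/L
C(3) = 208.784 + 379.231 = 588.015 mg/L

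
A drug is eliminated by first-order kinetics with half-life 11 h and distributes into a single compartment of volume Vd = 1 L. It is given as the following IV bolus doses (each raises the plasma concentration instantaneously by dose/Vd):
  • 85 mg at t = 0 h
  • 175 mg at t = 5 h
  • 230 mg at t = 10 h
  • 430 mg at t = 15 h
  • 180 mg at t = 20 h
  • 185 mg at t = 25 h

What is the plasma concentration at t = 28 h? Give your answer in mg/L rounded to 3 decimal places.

k = ln 2 / 11 = 0.06301 per h
Dose 1 (85 mg at t=0 h): 85·exp(−0.06301·28) = 14.560 mg/L
Dose 2 (175 mg at t=5 h): 175·exp(−0.06301·23) = 41.078 mg/L
Dose 3 (230 mg at t=10 h): 230·exp(−0.06301·18) = 73.983 mg/L
Dose 4 (430 mg at t=15 h): 430·exp(−0.06301·13) = 189.542 mg/L
Dose 5 (180 mg at t=20 h): 180·exp(−0.06301·8) = 108.728 mg/L
Dose 6 (185 mg at t=25 h): 185·exp(−0.06301·3) = 153.134 mg/L
C(28) = 14.560 + 41.078 + 73.983 + 189.542 + 108.728 + 153.134 = 581.026 mg/L

581.026 mg/L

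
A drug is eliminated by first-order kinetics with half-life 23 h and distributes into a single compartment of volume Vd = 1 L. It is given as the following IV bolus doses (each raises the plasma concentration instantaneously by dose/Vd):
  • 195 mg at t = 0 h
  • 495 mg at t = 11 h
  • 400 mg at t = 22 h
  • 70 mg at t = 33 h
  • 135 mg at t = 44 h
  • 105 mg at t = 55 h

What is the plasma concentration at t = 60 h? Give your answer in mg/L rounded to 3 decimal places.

476.977 mg/L

k = ln 2 / 23 = 0.03014 per h
Dose 1 (195 mg at t=0 h): 195·exp(−0.03014·60) = 31.970 mg/L
Dose 2 (495 mg at t=11 h): 495·exp(−0.03014·49) = 113.053 mg/L
Dose 3 (400 mg at t=22 h): 400·exp(−0.03014·38) = 127.264 mg/L
Dose 4 (70 mg at t=33 h): 70·exp(−0.03014·27) = 31.025 mg/L
Dose 5 (135 mg at t=44 h): 135·exp(−0.03014·16) = 83.353 mg/L
Dose 6 (105 mg at t=55 h): 105·exp(−0.03014·5) = 90.313 mg/L
C(60) = 31.970 + 113.053 + 127.264 + 31.025 + 83.353 + 90.313 = 476.977 mg/L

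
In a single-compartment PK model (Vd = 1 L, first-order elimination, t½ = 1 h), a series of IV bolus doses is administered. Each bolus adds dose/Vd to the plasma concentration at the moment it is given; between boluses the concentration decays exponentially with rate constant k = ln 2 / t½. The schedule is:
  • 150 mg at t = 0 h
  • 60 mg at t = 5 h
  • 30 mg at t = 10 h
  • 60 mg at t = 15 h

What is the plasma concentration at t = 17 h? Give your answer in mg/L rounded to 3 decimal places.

15.250 mg/L

k = ln 2 / 1 = 0.69315 per h
Dose 1 (150 mg at t=0 h): 150·exp(−0.69315·17) = 0.001 mg/L
Dose 2 (60 mg at t=5 h): 60·exp(−0.69315·12) = 0.015 mg/L
Dose 3 (30 mg at t=10 h): 30·exp(−0.69315·7) = 0.234 mg/L
Dose 4 (60 mg at t=15 h): 60·exp(−0.69315·2) = 15.000 mg/L
C(17) = 0.001 + 0.015 + 0.234 + 15.000 = 15.250 mg/L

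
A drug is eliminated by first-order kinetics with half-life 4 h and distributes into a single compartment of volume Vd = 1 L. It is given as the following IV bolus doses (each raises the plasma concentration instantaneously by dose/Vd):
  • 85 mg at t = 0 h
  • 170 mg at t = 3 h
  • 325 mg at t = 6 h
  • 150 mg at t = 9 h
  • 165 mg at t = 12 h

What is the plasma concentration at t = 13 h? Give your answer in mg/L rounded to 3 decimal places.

349.358 mg/L

k = ln 2 / 4 = 0.17329 per h
Dose 1 (85 mg at t=0 h): 85·exp(−0.17329·13) = 8.935 mg/L
Dose 2 (170 mg at t=3 h): 170·exp(−0.17329·10) = 30.052 mg/L
Dose 3 (325 mg at t=6 h): 325·exp(−0.17329·7) = 96.623 mg/L
Dose 4 (150 mg at t=9 h): 150·exp(−0.17329·4) = 75.000 mg/L
Dose 5 (165 mg at t=12 h): 165·exp(−0.17329·1) = 138.748 mg/L
C(13) = 8.935 + 30.052 + 96.623 + 75.000 + 138.748 = 349.358 mg/L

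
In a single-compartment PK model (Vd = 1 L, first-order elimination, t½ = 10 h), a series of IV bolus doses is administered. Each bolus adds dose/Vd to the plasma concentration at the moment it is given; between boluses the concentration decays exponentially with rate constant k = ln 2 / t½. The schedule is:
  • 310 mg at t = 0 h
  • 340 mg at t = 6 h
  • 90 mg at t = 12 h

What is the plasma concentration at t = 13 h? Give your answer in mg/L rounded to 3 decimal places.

k = ln 2 / 10 = 0.06931 per h
Dose 1 (310 mg at t=0 h): 310·exp(−0.06931·13) = 125.899 mg/L
Dose 2 (340 mg at t=6 h): 340·exp(−0.06931·7) = 209.295 mg/L
Dose 3 (90 mg at t=12 h): 90·exp(−0.06931·1) = 83.973 mg/L
C(13) = 125.899 + 209.295 + 83.973 = 419.167 mg/L

419.167 mg/L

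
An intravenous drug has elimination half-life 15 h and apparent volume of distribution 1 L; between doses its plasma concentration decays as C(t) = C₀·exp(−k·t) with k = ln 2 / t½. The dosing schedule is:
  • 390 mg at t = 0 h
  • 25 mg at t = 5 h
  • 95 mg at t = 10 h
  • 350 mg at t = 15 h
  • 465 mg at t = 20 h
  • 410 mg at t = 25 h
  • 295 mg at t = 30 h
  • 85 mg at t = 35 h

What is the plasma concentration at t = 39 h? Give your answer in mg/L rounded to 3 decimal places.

k = ln 2 / 15 = 0.04621 per h
Dose 1 (390 mg at t=0 h): 390·exp(−0.04621·39) = 64.326 mg/L
Dose 2 (25 mg at t=5 h): 25·exp(−0.04621·34) = 5.195 mg/L
Dose 3 (95 mg at t=10 h): 95·exp(−0.04621·29) = 24.873 mg/L
Dose 4 (350 mg at t=15 h): 350·exp(−0.04621·24) = 115.457 mg/L
Dose 5 (465 mg at t=20 h): 465·exp(−0.04621·19) = 193.263 mg/L
Dose 6 (410 mg at t=25 h): 410·exp(−0.04621·14) = 214.695 mg/L
Dose 7 (295 mg at t=30 h): 295·exp(−0.04621·9) = 194.627 mg/L
Dose 8 (85 mg at t=35 h): 85·exp(−0.04621·4) = 70.655 mg/L
C(39) = 64.326 + 5.195 + 24.873 + 115.457 + 193.263 + 214.695 + 194.627 + 70.655 = 883.092 mg/L

883.092 mg/L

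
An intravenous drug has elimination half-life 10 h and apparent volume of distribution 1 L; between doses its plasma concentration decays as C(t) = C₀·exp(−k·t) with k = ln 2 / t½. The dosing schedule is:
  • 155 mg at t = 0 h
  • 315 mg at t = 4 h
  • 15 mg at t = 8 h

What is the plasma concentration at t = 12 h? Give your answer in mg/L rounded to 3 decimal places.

k = ln 2 / 10 = 0.06931 per h
Dose 1 (155 mg at t=0 h): 155·exp(−0.06931·12) = 67.468 mg/L
Dose 2 (315 mg at t=4 h): 315·exp(−0.06931·8) = 180.920 mg/L
Dose 3 (15 mg at t=8 h): 15·exp(−0.06931·4) = 11.368 mg/L
C(12) = 67.468 + 180.920 + 11.368 = 259.756 mg/L

259.756 mg/L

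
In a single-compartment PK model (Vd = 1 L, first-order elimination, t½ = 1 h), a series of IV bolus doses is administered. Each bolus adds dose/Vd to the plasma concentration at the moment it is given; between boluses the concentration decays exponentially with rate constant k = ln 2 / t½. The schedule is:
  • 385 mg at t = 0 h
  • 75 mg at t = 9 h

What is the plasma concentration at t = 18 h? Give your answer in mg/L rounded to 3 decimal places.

k = ln 2 / 1 = 0.69315 per h
Dose 1 (385 mg at t=0 h): 385·exp(−0.69315·18) = 0.001 mg/L
Dose 2 (75 mg at t=9 h): 75·exp(−0.69315·9) = 0.146 mg/L
C(18) = 0.001 + 0.146 = 0.148 mg/L

0.148 mg/L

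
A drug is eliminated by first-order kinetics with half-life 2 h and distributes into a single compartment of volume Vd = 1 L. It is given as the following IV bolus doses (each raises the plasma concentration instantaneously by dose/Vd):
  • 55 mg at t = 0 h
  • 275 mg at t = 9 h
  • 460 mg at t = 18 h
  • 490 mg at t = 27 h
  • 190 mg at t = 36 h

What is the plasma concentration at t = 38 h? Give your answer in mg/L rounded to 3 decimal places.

106.289 mg/L

k = ln 2 / 2 = 0.34657 per h
Dose 1 (55 mg at t=0 h): 55·exp(−0.34657·38) = 0.000 mg/L
Dose 2 (275 mg at t=9 h): 275·exp(−0.34657·29) = 0.012 mg/L
Dose 3 (460 mg at t=18 h): 460·exp(−0.34657·20) = 0.449 mg/L
Dose 4 (490 mg at t=27 h): 490·exp(−0.34657·11) = 10.828 mg/L
Dose 5 (190 mg at t=36 h): 190·exp(−0.34657·2) = 95.000 mg/L
C(38) = 0.000 + 0.012 + 0.449 + 10.828 + 95.000 = 106.289 mg/L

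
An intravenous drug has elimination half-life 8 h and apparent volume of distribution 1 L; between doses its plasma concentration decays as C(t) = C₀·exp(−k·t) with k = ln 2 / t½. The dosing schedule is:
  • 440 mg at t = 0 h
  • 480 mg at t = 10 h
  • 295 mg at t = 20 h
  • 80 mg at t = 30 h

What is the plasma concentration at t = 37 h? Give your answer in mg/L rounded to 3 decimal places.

175.347 mg/L

k = ln 2 / 8 = 0.08664 per h
Dose 1 (440 mg at t=0 h): 440·exp(−0.08664·37) = 17.832 mg/L
Dose 2 (480 mg at t=10 h): 480·exp(−0.08664·27) = 46.266 mg/L
Dose 3 (295 mg at t=20 h): 295·exp(−0.08664·17) = 67.629 mg/L
Dose 4 (80 mg at t=30 h): 80·exp(−0.08664·7) = 43.620 mg/L
C(37) = 17.832 + 46.266 + 67.629 + 43.620 = 175.347 mg/L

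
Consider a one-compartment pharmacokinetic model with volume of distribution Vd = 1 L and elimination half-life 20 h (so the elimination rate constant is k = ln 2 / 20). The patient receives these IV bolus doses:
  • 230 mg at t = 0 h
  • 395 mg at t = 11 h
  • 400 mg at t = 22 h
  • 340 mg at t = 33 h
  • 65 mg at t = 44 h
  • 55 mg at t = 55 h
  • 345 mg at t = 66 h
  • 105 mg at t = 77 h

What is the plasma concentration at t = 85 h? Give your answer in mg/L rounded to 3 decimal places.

436.924 mg/L

k = ln 2 / 20 = 0.03466 per h
Dose 1 (230 mg at t=0 h): 230·exp(−0.03466·85) = 12.088 mg/L
Dose 2 (395 mg at t=11 h): 395·exp(−0.03466·74) = 30.394 mg/L
Dose 3 (400 mg at t=22 h): 400·exp(−0.03466·63) = 45.063 mg/L
Dose 4 (340 mg at t=33 h): 340·exp(−0.03466·52) = 56.079 mg/L
Dose 5 (65 mg at t=44 h): 65·exp(−0.03466·41) = 15.696 mg/L
Dose 6 (55 mg at t=55 h): 55·exp(−0.03466·30) = 19.445 mg/L
Dose 7 (345 mg at t=66 h): 345·exp(−0.03466·19) = 178.583 mg/L
Dose 8 (105 mg at t=77 h): 105·exp(−0.03466·8) = 79.575 mg/L
C(85) = 12.088 + 30.394 + 45.063 + 56.079 + 15.696 + 19.445 + 178.583 + 79.575 = 436.924 mg/L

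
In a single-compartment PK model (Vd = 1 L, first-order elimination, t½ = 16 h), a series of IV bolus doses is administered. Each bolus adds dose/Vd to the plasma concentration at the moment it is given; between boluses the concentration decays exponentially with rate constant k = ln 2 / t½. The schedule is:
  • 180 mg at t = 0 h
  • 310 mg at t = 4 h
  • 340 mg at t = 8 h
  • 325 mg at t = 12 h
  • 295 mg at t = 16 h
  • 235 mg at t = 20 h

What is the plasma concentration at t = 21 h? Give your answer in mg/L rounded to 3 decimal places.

k = ln 2 / 16 = 0.04332 per h
Dose 1 (180 mg at t=0 h): 180·exp(−0.04332·21) = 72.472 mg/L
Dose 2 (310 mg at t=4 h): 310·exp(−0.04332·17) = 148.429 mg/L
Dose 3 (340 mg at t=8 h): 340·exp(−0.04332·13) = 193.594 mg/L
Dose 4 (325 mg at t=12 h): 325·exp(−0.04332·9) = 220.067 mg/L
Dose 5 (295 mg at t=16 h): 295·exp(−0.04332·5) = 237.547 mg/L
Dose 6 (235 mg at t=20 h): 235·exp(−0.04332·1) = 225.037 mg/L
C(21) = 72.472 + 148.429 + 193.594 + 220.067 + 237.547 + 225.037 = 1097.145 mg/L

1097.145 mg/L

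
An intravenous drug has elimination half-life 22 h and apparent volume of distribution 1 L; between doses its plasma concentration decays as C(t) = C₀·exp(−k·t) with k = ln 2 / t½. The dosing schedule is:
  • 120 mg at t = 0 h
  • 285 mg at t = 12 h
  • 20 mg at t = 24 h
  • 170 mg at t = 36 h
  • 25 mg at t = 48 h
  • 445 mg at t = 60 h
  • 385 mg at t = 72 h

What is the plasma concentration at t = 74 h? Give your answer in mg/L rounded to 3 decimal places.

k = ln 2 / 22 = 0.03151 per h
Dose 1 (120 mg at t=0 h): 120·exp(−0.03151·74) = 11.658 mg/L
Dose 2 (285 mg at t=12 h): 285·exp(−0.03151·62) = 40.410 mg/L
Dose 3 (20 mg at t=24 h): 20·exp(−0.03151·50) = 4.139 mg/L
Dose 4 (170 mg at t=36 h): 170·exp(−0.03151·38) = 51.344 mg/L
Dose 5 (25 mg at t=48 h): 25·exp(−0.03151·26) = 11.020 mg/L
Dose 6 (445 mg at t=60 h): 445·exp(−0.03151·14) = 286.283 mg/L
Dose 7 (385 mg at t=72 h): 385·exp(−0.03151·2) = 361.488 mg/L
C(74) = 11.658 + 40.410 + 4.139 + 51.344 + 11.020 + 286.283 + 361.488 = 766.342 mg/L

766.342 mg/L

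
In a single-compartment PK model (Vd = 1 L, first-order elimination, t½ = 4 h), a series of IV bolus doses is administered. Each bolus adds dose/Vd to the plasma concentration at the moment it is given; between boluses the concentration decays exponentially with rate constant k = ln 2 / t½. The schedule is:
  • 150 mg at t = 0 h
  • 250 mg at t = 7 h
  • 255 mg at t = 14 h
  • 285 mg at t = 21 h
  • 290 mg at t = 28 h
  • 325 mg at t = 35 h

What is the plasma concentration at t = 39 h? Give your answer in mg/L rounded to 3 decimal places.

222.705 mg/L

k = ln 2 / 4 = 0.17329 per h
Dose 1 (150 mg at t=0 h): 150·exp(−0.17329·39) = 0.174 mg/L
Dose 2 (250 mg at t=7 h): 250·exp(−0.17329·32) = 0.977 mg/L
Dose 3 (255 mg at t=14 h): 255·exp(−0.17329·25) = 3.350 mg/L
Dose 4 (285 mg at t=21 h): 285·exp(−0.17329·18) = 12.595 mg/L
Dose 5 (290 mg at t=28 h): 290·exp(−0.17329·11) = 43.109 mg/L
Dose 6 (325 mg at t=35 h): 325·exp(−0.17329·4) = 162.500 mg/L
C(39) = 0.174 + 0.977 + 3.350 + 12.595 + 43.109 + 162.500 = 222.705 mg/L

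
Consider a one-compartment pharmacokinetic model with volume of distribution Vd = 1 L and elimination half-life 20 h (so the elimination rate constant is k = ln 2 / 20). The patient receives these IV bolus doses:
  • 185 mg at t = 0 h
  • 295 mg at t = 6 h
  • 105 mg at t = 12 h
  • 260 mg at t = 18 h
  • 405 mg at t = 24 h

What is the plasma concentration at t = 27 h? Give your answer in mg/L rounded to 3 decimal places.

k = ln 2 / 20 = 0.03466 per h
Dose 1 (185 mg at t=0 h): 185·exp(−0.03466·27) = 72.574 mg/L
Dose 2 (295 mg at t=6 h): 295·exp(−0.03466·21) = 142.476 mg/L
Dose 3 (105 mg at t=12 h): 105·exp(−0.03466·15) = 62.433 mg/L
Dose 4 (260 mg at t=18 h): 260·exp(−0.03466·9) = 190.331 mg/L
Dose 5 (405 mg at t=24 h): 405·exp(−0.03466·3) = 365.006 mg/L
C(27) = 72.574 + 142.476 + 62.433 + 190.331 + 365.006 = 832.821 mg/L

832.821 mg/L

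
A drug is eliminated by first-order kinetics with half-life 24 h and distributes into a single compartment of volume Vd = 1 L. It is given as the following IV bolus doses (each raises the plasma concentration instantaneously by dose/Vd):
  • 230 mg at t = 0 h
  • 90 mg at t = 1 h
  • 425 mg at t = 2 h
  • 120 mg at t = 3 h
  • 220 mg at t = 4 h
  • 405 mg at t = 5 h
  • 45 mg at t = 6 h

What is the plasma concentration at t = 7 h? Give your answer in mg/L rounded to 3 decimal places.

k = ln 2 / 24 = 0.02888 per h
Dose 1 (230 mg at t=0 h): 230·exp(−0.02888·7) = 187.900 mg/L
Dose 2 (90 mg at t=1 h): 90·exp(−0.02888·6) = 75.681 mg/L
Dose 3 (425 mg at t=2 h): 425·exp(−0.02888·5) = 367.853 mg/L
Dose 4 (120 mg at t=3 h): 120·exp(−0.02888·4) = 106.908 mg/L
Dose 5 (220 mg at t=4 h): 220·exp(−0.02888·3) = 201.741 mg/L
Dose 6 (405 mg at t=5 h): 405·exp(−0.02888·2) = 382.269 mg/L
Dose 7 (45 mg at t=6 h): 45·exp(−0.02888·1) = 43.719 mg/L
C(7) = 187.900 + 75.681 + 367.853 + 106.908 + 201.741 + 382.269 + 43.719 = 1366.071 mg/L

1366.071 mg/L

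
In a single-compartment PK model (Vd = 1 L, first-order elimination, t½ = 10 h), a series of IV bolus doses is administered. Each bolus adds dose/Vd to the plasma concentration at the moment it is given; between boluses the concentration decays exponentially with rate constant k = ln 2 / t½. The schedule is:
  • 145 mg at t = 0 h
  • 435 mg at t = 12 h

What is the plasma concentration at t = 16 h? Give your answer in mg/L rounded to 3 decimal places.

377.501 mg/L

k = ln 2 / 10 = 0.06931 per h
Dose 1 (145 mg at t=0 h): 145·exp(−0.06931·16) = 47.832 mg/L
Dose 2 (435 mg at t=12 h): 435·exp(−0.06931·4) = 329.668 mg/L
C(16) = 47.832 + 329.668 = 377.501 mg/L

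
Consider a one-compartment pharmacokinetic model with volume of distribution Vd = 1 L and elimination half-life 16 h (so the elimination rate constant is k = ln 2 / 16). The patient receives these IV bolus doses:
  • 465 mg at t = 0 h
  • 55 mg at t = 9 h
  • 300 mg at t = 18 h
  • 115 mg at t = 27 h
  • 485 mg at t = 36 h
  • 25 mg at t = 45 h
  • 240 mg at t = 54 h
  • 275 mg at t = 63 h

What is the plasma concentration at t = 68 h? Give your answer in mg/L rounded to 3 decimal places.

565.346 mg/L

k = ln 2 / 16 = 0.04332 per h
Dose 1 (465 mg at t=0 h): 465·exp(−0.04332·68) = 24.439 mg/L
Dose 2 (55 mg at t=9 h): 55·exp(−0.04332·59) = 4.269 mg/L
Dose 3 (300 mg at t=18 h): 300·exp(−0.04332·50) = 34.388 mg/L
Dose 4 (115 mg at t=27 h): 115·exp(−0.04332·41) = 19.467 mg/L
Dose 5 (485 mg at t=36 h): 485·exp(−0.04332·32) = 121.250 mg/L
Dose 6 (25 mg at t=45 h): 25·exp(−0.04332·23) = 9.230 mg/L
Dose 7 (240 mg at t=54 h): 240·exp(−0.04332·14) = 130.861 mg/L
Dose 8 (275 mg at t=63 h): 275·exp(−0.04332·5) = 221.442 mg/L
C(68) = 24.439 + 4.269 + 34.388 + 19.467 + 121.250 + 9.230 + 130.861 + 221.442 = 565.346 mg/L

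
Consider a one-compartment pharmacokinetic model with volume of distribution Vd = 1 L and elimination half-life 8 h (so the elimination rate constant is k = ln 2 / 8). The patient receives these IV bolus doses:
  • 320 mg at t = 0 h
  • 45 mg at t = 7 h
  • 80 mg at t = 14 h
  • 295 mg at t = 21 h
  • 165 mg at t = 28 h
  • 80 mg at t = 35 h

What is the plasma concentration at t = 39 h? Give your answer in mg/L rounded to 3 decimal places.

k = ln 2 / 8 = 0.08664 per h
Dose 1 (320 mg at t=0 h): 320·exp(−0.08664·39) = 10.905 mg/L
Dose 2 (45 mg at t=7 h): 45·exp(−0.08664·32) = 2.812 mg/L
Dose 3 (80 mg at t=14 h): 80·exp(−0.08664·25) = 9.170 mg/L
Dose 4 (295 mg at t=21 h): 295·exp(−0.08664·18) = 62.016 mg/L
Dose 5 (165 mg at t=28 h): 165·exp(−0.08664·11) = 63.616 mg/L
Dose 6 (80 mg at t=35 h): 80·exp(−0.08664·4) = 56.569 mg/L
C(39) = 10.905 + 2.812 + 9.170 + 62.016 + 63.616 + 56.569 = 205.088 mg/L

205.088 mg/L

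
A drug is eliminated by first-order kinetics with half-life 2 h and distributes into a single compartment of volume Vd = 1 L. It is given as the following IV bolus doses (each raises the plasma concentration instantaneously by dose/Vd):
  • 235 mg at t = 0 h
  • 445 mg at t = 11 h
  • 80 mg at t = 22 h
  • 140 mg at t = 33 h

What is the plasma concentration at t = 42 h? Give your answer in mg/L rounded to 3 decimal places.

6.275 mg/L

k = ln 2 / 2 = 0.34657 per h
Dose 1 (235 mg at t=0 h): 235·exp(−0.34657·42) = 0.000 mg/L
Dose 2 (445 mg at t=11 h): 445·exp(−0.34657·31) = 0.010 mg/L
Dose 3 (80 mg at t=22 h): 80·exp(−0.34657·20) = 0.078 mg/L
Dose 4 (140 mg at t=33 h): 140·exp(−0.34657·9) = 6.187 mg/L
C(42) = 0.000 + 0.010 + 0.078 + 6.187 = 6.275 mg/L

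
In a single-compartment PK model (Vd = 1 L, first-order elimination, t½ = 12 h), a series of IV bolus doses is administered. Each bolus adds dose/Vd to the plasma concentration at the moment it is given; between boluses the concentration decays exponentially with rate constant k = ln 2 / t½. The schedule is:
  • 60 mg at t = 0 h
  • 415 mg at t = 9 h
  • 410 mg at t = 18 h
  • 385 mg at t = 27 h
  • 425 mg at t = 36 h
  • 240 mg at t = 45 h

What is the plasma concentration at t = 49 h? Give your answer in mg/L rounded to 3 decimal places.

k = ln 2 / 12 = 0.05776 per h
Dose 1 (60 mg at t=0 h): 60·exp(−0.05776·49) = 3.540 mg/L
Dose 2 (415 mg at t=9 h): 415·exp(−0.05776·40) = 41.173 mg/L
Dose 3 (410 mg at t=18 h): 410·exp(−0.05776·31) = 68.411 mg/L
Dose 4 (385 mg at t=27 h): 385·exp(−0.05776·22) = 108.037 mg/L
Dose 5 (425 mg at t=36 h): 425·exp(−0.05776·13) = 200.573 mg/L
Dose 6 (240 mg at t=45 h): 240·exp(−0.05776·4) = 190.488 mg/L
C(49) = 3.540 + 41.173 + 68.411 + 108.037 + 200.573 + 190.488 = 612.222 mg/L

612.222 mg/L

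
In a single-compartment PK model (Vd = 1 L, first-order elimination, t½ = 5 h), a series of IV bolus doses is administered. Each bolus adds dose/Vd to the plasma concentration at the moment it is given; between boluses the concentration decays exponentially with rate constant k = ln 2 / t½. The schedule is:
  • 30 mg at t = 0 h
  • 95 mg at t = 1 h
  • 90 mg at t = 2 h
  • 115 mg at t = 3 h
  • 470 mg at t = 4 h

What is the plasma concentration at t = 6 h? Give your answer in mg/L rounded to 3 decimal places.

544.315 mg/L

k = ln 2 / 5 = 0.13863 per h
Dose 1 (30 mg at t=0 h): 30·exp(−0.13863·6) = 13.058 mg/L
Dose 2 (95 mg at t=1 h): 95·exp(−0.13863·5) = 47.500 mg/L
Dose 3 (90 mg at t=2 h): 90·exp(−0.13863·4) = 51.691 mg/L
Dose 4 (115 mg at t=3 h): 115·exp(−0.13863·3) = 75.872 mg/L
Dose 5 (470 mg at t=4 h): 470·exp(−0.13863·2) = 356.193 mg/L
C(6) = 13.058 + 47.500 + 51.691 + 75.872 + 356.193 = 544.315 mg/L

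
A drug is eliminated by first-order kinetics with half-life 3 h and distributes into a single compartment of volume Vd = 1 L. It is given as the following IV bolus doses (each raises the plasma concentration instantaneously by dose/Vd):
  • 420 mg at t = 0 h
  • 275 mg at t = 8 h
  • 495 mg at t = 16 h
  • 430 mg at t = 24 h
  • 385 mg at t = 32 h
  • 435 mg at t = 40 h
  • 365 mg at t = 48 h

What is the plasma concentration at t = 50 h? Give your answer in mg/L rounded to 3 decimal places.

k = ln 2 / 3 = 0.23105 per h
Dose 1 (420 mg at t=0 h): 420·exp(−0.23105·50) = 0.004 mg/L
Dose 2 (275 mg at t=8 h): 275·exp(−0.23105·42) = 0.017 mg/L
Dose 3 (495 mg at t=16 h): 495·exp(−0.23105·34) = 0.192 mg/L
Dose 4 (430 mg at t=24 h): 430·exp(−0.23105·26) = 1.058 mg/L
Dose 5 (385 mg at t=32 h): 385·exp(−0.23105·18) = 6.016 mg/L
Dose 6 (435 mg at t=40 h): 435·exp(−0.23105·10) = 43.157 mg/L
Dose 7 (365 mg at t=48 h): 365·exp(−0.23105·2) = 229.936 mg/L
C(50) = 0.004 + 0.017 + 0.192 + 1.058 + 6.016 + 43.157 + 229.936 = 280.379 mg/L

280.379 mg/L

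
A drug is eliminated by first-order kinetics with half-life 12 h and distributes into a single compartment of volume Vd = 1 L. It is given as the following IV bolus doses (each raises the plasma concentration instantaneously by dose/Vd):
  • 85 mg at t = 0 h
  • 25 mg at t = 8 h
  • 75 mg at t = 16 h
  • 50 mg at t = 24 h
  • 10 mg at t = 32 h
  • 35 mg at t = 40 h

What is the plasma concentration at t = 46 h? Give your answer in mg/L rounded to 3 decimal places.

k = ln 2 / 12 = 0.05776 per h
Dose 1 (85 mg at t=0 h): 85·exp(−0.05776·46) = 5.963 mg/L
Dose 2 (25 mg at t=8 h): 25·exp(−0.05776·38) = 2.784 mg/L
Dose 3 (75 mg at t=16 h): 75·exp(−0.05776·30) = 13.258 mg/L
Dose 4 (50 mg at t=24 h): 50·exp(−0.05776·22) = 14.031 mg/L
Dose 5 (10 mg at t=32 h): 10·exp(−0.05776·14) = 4.454 mg/L
Dose 6 (35 mg at t=40 h): 35·exp(−0.05776·6) = 24.749 mg/L
C(46) = 5.963 + 2.784 + 13.258 + 14.031 + 4.454 + 24.749 = 65.239 mg/L

65.239 mg/L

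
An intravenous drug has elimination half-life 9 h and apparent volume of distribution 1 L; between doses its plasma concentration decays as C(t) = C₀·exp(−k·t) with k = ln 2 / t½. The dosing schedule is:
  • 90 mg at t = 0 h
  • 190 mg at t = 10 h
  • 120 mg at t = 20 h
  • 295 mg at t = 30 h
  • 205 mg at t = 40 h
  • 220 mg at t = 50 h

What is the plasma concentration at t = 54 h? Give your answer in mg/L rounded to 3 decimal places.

294.439 mg/L

k = ln 2 / 9 = 0.07702 per h
Dose 1 (90 mg at t=0 h): 90·exp(−0.07702·54) = 1.406 mg/L
Dose 2 (190 mg at t=10 h): 190·exp(−0.07702·44) = 6.413 mg/L
Dose 3 (120 mg at t=20 h): 120·exp(−0.07702·34) = 8.749 mg/L
Dose 4 (295 mg at t=30 h): 295·exp(−0.07702·24) = 46.460 mg/L
Dose 5 (205 mg at t=40 h): 205·exp(−0.07702·14) = 69.740 mg/L
Dose 6 (220 mg at t=50 h): 220·exp(−0.07702·4) = 161.671 mg/L
C(54) = 1.406 + 6.413 + 8.749 + 46.460 + 69.740 + 161.671 = 294.439 mg/L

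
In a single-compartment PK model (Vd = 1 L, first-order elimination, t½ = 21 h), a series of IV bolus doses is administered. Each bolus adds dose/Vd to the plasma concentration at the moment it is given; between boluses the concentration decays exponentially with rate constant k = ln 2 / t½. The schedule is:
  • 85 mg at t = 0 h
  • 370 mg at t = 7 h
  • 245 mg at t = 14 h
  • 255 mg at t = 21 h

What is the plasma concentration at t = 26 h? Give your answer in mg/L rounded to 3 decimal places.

k = ln 2 / 21 = 0.03301 per h
Dose 1 (85 mg at t=0 h): 85·exp(−0.03301·26) = 36.034 mg/L
Dose 2 (370 mg at t=7 h): 370·exp(−0.03301·19) = 197.625 mg/L
Dose 3 (245 mg at t=14 h): 245·exp(−0.03301·12) = 164.873 mg/L
Dose 4 (255 mg at t=21 h): 255·exp(−0.03301·5) = 216.205 mg/L
C(26) = 36.034 + 197.625 + 164.873 + 216.205 = 614.737 mg/L

614.737 mg/L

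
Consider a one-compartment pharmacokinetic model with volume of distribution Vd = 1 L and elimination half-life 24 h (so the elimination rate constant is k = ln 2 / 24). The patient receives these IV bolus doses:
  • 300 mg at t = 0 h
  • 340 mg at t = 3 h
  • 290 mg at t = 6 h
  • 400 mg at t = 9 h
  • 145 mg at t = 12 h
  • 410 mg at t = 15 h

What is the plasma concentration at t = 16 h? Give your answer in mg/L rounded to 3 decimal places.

1494.106 mg/L

k = ln 2 / 24 = 0.02888 per h
Dose 1 (300 mg at t=0 h): 300·exp(−0.02888·16) = 188.988 mg/L
Dose 2 (340 mg at t=3 h): 340·exp(−0.02888·13) = 233.572 mg/L
Dose 3 (290 mg at t=6 h): 290·exp(−0.02888·10) = 217.255 mg/L
Dose 4 (400 mg at t=9 h): 400·exp(−0.02888·7) = 326.783 mg/L
Dose 5 (145 mg at t=12 h): 145·exp(−0.02888·4) = 129.180 mg/L
Dose 6 (410 mg at t=15 h): 410·exp(−0.02888·1) = 398.328 mg/L
C(16) = 188.988 + 233.572 + 217.255 + 326.783 + 129.180 + 398.328 = 1494.106 mg/L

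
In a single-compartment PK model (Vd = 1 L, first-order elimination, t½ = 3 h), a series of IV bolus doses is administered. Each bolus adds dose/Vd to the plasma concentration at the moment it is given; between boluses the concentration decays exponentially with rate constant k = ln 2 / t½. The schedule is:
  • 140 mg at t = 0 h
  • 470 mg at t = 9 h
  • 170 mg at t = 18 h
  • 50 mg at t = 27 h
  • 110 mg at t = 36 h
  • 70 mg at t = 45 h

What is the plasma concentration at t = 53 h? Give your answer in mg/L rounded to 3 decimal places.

13.384 mg/L

k = ln 2 / 3 = 0.23105 per h
Dose 1 (140 mg at t=0 h): 140·exp(−0.23105·53) = 0.001 mg/L
Dose 2 (470 mg at t=9 h): 470·exp(−0.23105·44) = 0.018 mg/L
Dose 3 (170 mg at t=18 h): 170·exp(−0.23105·35) = 0.052 mg/L
Dose 4 (50 mg at t=27 h): 50·exp(−0.23105·26) = 0.123 mg/L
Dose 5 (110 mg at t=36 h): 110·exp(−0.23105·17) = 2.165 mg/L
Dose 6 (70 mg at t=45 h): 70·exp(−0.23105·8) = 11.024 mg/L
C(53) = 0.001 + 0.018 + 0.052 + 0.123 + 2.165 + 11.024 = 13.384 mg/L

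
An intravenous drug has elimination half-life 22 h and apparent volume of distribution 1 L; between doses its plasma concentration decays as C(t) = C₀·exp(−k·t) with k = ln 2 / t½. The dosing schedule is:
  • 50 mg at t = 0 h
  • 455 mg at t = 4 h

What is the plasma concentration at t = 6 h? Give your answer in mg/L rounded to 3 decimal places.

k = ln 2 / 22 = 0.03151 per h
Dose 1 (50 mg at t=0 h): 50·exp(−0.03151·6) = 41.388 mg/L
Dose 2 (455 mg at t=4 h): 455·exp(−0.03151·2) = 427.214 mg/L
C(6) = 41.388 + 427.214 = 468.601 mg/L

468.601 mg/L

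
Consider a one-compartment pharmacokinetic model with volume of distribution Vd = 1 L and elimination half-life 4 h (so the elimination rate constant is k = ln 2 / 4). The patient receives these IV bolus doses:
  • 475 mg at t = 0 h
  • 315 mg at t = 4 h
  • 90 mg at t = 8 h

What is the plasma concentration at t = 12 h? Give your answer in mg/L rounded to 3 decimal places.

183.125 mg/L

k = ln 2 / 4 = 0.17329 per h
Dose 1 (475 mg at t=0 h): 475·exp(−0.17329·12) = 59.375 mg/L
Dose 2 (315 mg at t=4 h): 315·exp(−0.17329·8) = 78.750 mg/L
Dose 3 (90 mg at t=8 h): 90·exp(−0.17329·4) = 45.000 mg/L
C(12) = 59.375 + 78.750 + 45.000 = 183.125 mg/L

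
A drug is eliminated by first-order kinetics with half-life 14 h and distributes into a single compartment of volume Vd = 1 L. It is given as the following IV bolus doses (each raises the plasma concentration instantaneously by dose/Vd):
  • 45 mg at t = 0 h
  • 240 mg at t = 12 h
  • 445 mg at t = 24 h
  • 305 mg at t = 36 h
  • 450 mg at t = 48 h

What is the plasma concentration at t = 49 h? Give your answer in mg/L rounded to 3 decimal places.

k = ln 2 / 14 = 0.04951 per h
Dose 1 (45 mg at t=0 h): 45·exp(−0.04951·49) = 3.977 mg/L
Dose 2 (240 mg at t=12 h): 240·exp(−0.04951·37) = 38.427 mg/L
Dose 3 (445 mg at t=24 h): 445·exp(−0.04951·25) = 129.064 mg/L
Dose 4 (305 mg at t=36 h): 305·exp(−0.04951·13) = 160.240 mg/L
Dose 5 (450 mg at t=48 h): 450·exp(−0.04951·1) = 428.263 mg/L
C(49) = 3.977 + 38.427 + 129.064 + 160.240 + 428.263 = 759.972 mg/L

759.972 mg/L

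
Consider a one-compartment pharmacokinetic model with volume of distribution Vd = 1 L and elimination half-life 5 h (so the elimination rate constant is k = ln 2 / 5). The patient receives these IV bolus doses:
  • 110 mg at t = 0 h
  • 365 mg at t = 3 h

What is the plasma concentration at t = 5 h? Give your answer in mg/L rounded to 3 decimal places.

k = ln 2 / 5 = 0.13863 per h
Dose 1 (110 mg at t=0 h): 110·exp(−0.13863·5) = 55.000 mg/L
Dose 2 (365 mg at t=3 h): 365·exp(−0.13863·2) = 276.618 mg/L
C(5) = 55.000 + 276.618 = 331.618 mg/L

331.618 mg/L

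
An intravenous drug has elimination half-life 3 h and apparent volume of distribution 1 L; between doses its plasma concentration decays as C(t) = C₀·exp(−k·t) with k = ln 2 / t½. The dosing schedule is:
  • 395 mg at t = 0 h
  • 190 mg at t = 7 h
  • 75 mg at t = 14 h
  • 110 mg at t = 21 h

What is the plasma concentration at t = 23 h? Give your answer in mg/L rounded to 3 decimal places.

k = ln 2 / 3 = 0.23105 per h
Dose 1 (395 mg at t=0 h): 395·exp(−0.23105·23) = 1.944 mg/L
Dose 2 (190 mg at t=7 h): 190·exp(−0.23105·16) = 4.713 mg/L
Dose 3 (75 mg at t=14 h): 75·exp(−0.23105·9) = 9.375 mg/L
Dose 4 (110 mg at t=21 h): 110·exp(−0.23105·2) = 69.296 mg/L
C(23) = 1.944 + 4.713 + 9.375 + 69.296 = 85.327 mg/L

85.327 mg/L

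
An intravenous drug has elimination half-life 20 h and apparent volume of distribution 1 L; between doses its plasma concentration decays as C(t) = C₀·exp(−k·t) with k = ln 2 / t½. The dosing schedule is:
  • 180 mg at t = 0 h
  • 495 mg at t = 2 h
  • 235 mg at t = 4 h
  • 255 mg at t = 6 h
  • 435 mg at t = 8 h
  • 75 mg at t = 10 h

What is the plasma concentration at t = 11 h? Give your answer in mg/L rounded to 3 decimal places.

k = ln 2 / 20 = 0.03466 per h
Dose 1 (180 mg at t=0 h): 180·exp(−0.03466·11) = 122.944 mg/L
Dose 2 (495 mg at t=2 h): 495·exp(−0.03466·9) = 362.361 mg/L
Dose 3 (235 mg at t=4 h): 235·exp(−0.03466·7) = 184.377 mg/L
Dose 4 (255 mg at t=6 h): 255·exp(−0.03466·5) = 214.429 mg/L
Dose 5 (435 mg at t=8 h): 435·exp(−0.03466·3) = 392.044 mg/L
Dose 6 (75 mg at t=10 h): 75·exp(−0.03466·1) = 72.445 mg/L
C(11) = 122.944 + 362.361 + 184.377 + 214.429 + 392.044 + 72.445 = 1348.600 mg/L

1348.600 mg/L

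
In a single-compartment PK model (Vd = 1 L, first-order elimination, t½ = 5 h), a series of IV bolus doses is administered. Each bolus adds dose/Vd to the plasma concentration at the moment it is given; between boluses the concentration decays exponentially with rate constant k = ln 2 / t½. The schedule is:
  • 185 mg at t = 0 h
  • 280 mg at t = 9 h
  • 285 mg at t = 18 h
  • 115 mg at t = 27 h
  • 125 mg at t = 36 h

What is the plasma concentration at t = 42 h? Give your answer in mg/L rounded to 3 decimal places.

k = ln 2 / 5 = 0.13863 per h
Dose 1 (185 mg at t=0 h): 185·exp(−0.13863·42) = 0.548 mg/L
Dose 2 (280 mg at t=9 h): 280·exp(−0.13863·33) = 2.886 mg/L
Dose 3 (285 mg at t=18 h): 285·exp(−0.13863·24) = 10.231 mg/L
Dose 4 (115 mg at t=27 h): 115·exp(−0.13863·15) = 14.375 mg/L
Dose 5 (125 mg at t=36 h): 125·exp(−0.13863·6) = 54.409 mg/L
C(42) = 0.548 + 2.886 + 10.231 + 14.375 + 54.409 = 82.449 mg/L

82.449 mg/L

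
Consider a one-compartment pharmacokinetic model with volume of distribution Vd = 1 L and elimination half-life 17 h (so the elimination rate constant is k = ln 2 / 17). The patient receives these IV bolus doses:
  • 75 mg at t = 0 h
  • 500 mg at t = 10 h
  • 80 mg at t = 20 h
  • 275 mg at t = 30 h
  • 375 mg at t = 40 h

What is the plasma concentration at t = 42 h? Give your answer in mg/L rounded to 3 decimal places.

k = ln 2 / 17 = 0.04077 per h
Dose 1 (75 mg at t=0 h): 75·exp(−0.04077·42) = 13.531 mg/L
Dose 2 (500 mg at t=10 h): 500·exp(−0.04077·32) = 135.620 mg/L
Dose 3 (80 mg at t=20 h): 80·exp(−0.04077·22) = 32.623 mg/L
Dose 4 (275 mg at t=30 h): 275·exp(−0.04077·12) = 168.594 mg/L
Dose 5 (375 mg at t=40 h): 375·exp(−0.04077·2) = 345.634 mg/L
C(42) = 13.531 + 135.620 + 32.623 + 168.594 + 345.634 = 696.002 mg/L

696.002 mg/L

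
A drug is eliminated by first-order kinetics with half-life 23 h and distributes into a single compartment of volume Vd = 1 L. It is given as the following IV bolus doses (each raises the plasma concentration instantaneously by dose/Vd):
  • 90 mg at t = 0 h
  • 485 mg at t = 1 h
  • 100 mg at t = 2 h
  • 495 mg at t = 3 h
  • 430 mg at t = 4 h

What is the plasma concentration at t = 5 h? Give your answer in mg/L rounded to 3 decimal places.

1481.968 mg/L

k = ln 2 / 23 = 0.03014 per h
Dose 1 (90 mg at t=0 h): 90·exp(−0.03014·5) = 77.411 mg/L
Dose 2 (485 mg at t=1 h): 485·exp(−0.03014·4) = 429.921 mg/L
Dose 3 (100 mg at t=2 h): 100·exp(−0.03014·3) = 91.356 mg/L
Dose 4 (495 mg at t=3 h): 495·exp(−0.03014·2) = 466.046 mg/L
Dose 5 (430 mg at t=4 h): 430·exp(−0.03014·1) = 417.234 mg/L
C(5) = 77.411 + 429.921 + 91.356 + 466.046 + 417.234 = 1481.968 mg/L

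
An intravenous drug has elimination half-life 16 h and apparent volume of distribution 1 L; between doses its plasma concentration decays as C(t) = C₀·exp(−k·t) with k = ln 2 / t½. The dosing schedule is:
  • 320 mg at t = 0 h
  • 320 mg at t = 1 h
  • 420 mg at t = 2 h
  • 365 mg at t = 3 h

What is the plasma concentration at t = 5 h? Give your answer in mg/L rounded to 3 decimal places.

1230.285 mg/L

k = ln 2 / 16 = 0.04332 per h
Dose 1 (320 mg at t=0 h): 320·exp(−0.04332·5) = 257.678 mg/L
Dose 2 (320 mg at t=1 h): 320·exp(−0.04332·4) = 269.087 mg/L
Dose 3 (420 mg at t=2 h): 420·exp(−0.04332·3) = 368.813 mg/L
Dose 4 (365 mg at t=3 h): 365·exp(−0.04332·2) = 334.706 mg/L
C(5) = 257.678 + 269.087 + 368.813 + 334.706 = 1230.285 mg/L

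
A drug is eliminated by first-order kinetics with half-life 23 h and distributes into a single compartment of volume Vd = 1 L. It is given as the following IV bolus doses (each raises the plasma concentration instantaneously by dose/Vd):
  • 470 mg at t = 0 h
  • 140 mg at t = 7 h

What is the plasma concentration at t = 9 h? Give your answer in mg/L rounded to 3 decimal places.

k = ln 2 / 23 = 0.03014 per h
Dose 1 (470 mg at t=0 h): 470·exp(−0.03014·9) = 358.347 mg/L
Dose 2 (140 mg at t=7 h): 140·exp(−0.03014·2) = 131.811 mg/L
C(9) = 358.347 + 131.811 = 490.158 mg/L

490.158 mg/L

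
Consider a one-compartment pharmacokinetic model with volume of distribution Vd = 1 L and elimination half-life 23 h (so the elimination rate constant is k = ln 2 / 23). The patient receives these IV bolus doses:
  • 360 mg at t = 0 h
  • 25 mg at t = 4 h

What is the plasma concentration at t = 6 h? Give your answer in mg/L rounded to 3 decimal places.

k = ln 2 / 23 = 0.03014 per h
Dose 1 (360 mg at t=0 h): 360·exp(−0.03014·6) = 300.451 mg/L
Dose 2 (25 mg at t=4 h): 25·exp(−0.03014·2) = 23.538 mg/L
C(6) = 300.451 + 23.538 = 323.988 mg/L

323.988 mg/L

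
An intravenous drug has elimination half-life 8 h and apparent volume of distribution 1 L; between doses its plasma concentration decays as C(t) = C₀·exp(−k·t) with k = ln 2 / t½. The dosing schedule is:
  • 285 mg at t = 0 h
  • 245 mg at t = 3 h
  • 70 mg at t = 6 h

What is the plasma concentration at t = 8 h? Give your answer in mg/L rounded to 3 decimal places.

360.226 mg/L

k = ln 2 / 8 = 0.08664 per h
Dose 1 (285 mg at t=0 h): 285·exp(−0.08664·8) = 142.500 mg/L
Dose 2 (245 mg at t=3 h): 245·exp(−0.08664·5) = 158.863 mg/L
Dose 3 (70 mg at t=6 h): 70·exp(−0.08664·2) = 58.863 mg/L
C(8) = 142.500 + 158.863 + 58.863 = 360.226 mg/L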